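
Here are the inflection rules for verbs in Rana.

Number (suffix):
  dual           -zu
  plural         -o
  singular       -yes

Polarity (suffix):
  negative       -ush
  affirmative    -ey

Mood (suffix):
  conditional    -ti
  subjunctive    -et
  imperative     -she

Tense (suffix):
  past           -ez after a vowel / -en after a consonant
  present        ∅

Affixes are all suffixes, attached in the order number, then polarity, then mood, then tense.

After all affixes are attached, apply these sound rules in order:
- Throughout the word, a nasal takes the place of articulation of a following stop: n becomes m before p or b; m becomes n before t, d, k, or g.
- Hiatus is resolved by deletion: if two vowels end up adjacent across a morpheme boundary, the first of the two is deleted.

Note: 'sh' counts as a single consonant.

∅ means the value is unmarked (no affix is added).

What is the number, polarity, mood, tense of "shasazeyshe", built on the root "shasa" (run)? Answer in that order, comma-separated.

Segment: shasa-zu-ey-she.
number: -zu → dual.
polarity: -ey → affirmative.
mood: -she → imperative.
tense: ∅ → present.

dual, affirmative, imperative, present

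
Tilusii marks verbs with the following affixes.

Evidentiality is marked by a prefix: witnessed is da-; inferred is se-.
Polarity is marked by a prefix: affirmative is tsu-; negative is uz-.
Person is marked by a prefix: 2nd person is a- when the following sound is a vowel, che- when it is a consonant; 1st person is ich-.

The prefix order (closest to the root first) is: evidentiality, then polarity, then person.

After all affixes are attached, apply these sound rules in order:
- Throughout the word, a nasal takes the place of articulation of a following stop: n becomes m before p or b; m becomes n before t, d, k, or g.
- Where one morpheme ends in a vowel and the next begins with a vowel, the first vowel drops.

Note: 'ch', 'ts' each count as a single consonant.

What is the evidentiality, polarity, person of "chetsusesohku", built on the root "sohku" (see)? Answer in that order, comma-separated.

Segment: che-tsu-se-sohku.
evidentiality: se- → inferred.
polarity: tsu- → affirmative.
person: a/che- → 2nd person.

inferred, affirmative, 2nd person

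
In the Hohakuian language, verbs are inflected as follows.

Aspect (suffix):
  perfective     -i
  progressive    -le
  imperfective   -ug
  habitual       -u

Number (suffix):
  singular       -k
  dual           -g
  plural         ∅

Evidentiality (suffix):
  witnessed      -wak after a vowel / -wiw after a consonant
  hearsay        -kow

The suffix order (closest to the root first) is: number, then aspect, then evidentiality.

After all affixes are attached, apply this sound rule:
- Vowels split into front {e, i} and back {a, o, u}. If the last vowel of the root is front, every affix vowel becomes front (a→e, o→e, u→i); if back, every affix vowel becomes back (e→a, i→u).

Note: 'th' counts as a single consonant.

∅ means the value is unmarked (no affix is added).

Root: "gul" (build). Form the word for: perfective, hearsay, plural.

number = plural: zero marking, form stays gul.
Attach aspect perfective -i → guli.
Attach evidentiality hearsay -kow → gulikow.
Apply vowel harmony: gulikow → gulukow.

gulukow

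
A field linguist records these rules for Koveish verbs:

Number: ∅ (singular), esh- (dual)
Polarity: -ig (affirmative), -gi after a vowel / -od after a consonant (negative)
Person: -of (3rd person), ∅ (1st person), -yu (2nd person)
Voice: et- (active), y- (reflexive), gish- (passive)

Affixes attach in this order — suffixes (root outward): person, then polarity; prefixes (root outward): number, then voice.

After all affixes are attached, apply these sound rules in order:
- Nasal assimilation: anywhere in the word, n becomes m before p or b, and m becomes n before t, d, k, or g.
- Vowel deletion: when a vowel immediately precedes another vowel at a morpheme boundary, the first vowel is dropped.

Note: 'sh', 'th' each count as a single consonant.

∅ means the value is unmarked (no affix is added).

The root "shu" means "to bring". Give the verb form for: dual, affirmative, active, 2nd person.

eteshshuyig

Attach number dual esh- → eshshu.
Attach person 2nd person -yu → eshshuyu.
Attach polarity affirmative -ig → eshshuyuig.
Attach voice active et- → eteshshuyuig.
Nasal assimilation: no change.
Apply vowel deletion: eteshshuyuig → eteshshuyig.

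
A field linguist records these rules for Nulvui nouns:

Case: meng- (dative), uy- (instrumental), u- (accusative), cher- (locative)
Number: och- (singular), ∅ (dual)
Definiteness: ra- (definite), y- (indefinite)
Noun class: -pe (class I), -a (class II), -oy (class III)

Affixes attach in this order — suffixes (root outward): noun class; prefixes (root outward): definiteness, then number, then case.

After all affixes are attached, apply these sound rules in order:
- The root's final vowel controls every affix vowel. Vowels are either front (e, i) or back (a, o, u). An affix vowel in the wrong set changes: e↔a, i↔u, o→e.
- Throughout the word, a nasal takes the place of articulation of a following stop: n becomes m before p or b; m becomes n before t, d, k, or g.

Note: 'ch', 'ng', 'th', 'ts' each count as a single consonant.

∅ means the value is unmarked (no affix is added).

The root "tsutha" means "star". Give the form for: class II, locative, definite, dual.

Attach definiteness definite ra- → ratsutha.
number = dual: zero marking, form stays ratsutha.
Attach noun class class II -a → ratsuthaa.
Attach case locative cher- → cherratsuthaa.
Apply vowel harmony: cherratsuthaa → charratsuthaa.
Nasal assimilation: no change.

charratsuthaa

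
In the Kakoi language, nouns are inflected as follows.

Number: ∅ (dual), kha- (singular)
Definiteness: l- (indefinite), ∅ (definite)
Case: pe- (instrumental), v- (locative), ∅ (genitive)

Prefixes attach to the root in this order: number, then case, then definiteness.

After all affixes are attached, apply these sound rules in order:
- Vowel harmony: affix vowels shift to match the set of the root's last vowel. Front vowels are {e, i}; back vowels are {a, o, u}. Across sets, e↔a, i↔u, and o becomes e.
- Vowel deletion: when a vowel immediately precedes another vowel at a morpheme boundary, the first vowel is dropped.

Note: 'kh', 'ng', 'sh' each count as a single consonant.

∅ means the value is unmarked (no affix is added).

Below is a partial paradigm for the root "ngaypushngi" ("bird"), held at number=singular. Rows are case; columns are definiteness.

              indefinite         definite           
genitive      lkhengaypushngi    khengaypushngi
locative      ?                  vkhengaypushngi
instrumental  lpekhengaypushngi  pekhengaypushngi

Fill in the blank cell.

lvkhengaypushngi

Attach number singular kha- → khangaypushngi.
Attach case locative v- → vkhangaypushngi.
Attach definiteness indefinite l- → lvkhangaypushngi.
Apply vowel harmony: lvkhangaypushngi → lvkhengaypushngi.
Vowel deletion: no change.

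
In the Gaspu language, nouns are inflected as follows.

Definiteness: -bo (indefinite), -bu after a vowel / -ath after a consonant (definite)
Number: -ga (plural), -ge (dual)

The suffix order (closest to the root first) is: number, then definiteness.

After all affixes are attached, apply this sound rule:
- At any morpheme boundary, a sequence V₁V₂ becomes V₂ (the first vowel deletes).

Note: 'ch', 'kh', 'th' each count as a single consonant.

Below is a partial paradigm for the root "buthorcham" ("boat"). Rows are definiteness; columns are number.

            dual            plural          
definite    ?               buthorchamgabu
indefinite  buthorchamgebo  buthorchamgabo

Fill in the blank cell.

buthorchamgebu

Attach number dual -ge → buthorchamge.
Attach definiteness definite -bu (after vowel 'e') → buthorchamgebu.
Vowel deletion: no change.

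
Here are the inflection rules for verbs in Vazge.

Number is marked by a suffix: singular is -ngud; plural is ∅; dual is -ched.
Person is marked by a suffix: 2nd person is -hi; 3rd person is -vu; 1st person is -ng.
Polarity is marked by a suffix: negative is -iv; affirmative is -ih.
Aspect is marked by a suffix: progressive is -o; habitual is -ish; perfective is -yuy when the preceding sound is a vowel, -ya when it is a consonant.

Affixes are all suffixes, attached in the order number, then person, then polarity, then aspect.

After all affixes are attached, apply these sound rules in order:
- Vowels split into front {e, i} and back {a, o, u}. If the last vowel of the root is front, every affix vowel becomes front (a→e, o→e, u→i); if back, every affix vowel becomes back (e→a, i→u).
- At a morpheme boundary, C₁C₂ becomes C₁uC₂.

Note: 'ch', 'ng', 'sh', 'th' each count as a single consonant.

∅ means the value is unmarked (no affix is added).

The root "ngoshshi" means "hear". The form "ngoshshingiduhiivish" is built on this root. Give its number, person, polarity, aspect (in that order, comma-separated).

Segment: ngoshshi-ngud-hi-iv-ish.
number: -ngud → singular.
person: -hi → 2nd person.
polarity: -iv → negative.
aspect: -ish → habitual.

singular, 2nd person, negative, habitual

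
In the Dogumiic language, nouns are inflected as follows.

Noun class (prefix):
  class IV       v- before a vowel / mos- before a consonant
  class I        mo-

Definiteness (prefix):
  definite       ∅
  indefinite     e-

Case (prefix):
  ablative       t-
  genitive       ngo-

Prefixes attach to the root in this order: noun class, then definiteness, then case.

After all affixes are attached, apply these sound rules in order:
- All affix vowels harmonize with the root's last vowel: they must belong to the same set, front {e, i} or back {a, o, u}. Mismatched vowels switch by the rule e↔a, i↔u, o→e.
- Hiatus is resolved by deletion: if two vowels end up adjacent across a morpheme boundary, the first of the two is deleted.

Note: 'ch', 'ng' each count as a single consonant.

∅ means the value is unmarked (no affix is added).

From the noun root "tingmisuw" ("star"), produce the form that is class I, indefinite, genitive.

Attach noun class class I mo- → motingmisuw.
Attach definiteness indefinite e- → emotingmisuw.
Attach case genitive ngo- → ngoemotingmisuw.
Apply vowel harmony: ngoemotingmisuw → ngoamotingmisuw.
Apply vowel deletion: ngoamotingmisuw → ngamotingmisuw.

ngamotingmisuw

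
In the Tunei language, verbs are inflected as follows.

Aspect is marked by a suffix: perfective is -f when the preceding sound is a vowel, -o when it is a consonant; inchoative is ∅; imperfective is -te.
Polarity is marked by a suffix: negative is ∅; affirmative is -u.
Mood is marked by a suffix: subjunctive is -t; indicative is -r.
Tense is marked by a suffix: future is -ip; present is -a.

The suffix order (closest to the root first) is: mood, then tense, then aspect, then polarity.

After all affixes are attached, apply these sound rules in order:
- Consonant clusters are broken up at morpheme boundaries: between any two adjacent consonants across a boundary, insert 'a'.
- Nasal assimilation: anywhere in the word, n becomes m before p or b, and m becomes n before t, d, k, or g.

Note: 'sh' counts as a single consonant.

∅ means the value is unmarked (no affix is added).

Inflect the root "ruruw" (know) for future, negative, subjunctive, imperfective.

Attach mood subjunctive -t → ruruwt.
Attach tense future -ip → ruruwtip.
Attach aspect imperfective -te → ruruwtipte.
polarity = negative: zero marking, form stays ruruwtipte.
Apply epenthesis: ruruwtipte → ruruwatipate.
Nasal assimilation: no change.

ruruwatipate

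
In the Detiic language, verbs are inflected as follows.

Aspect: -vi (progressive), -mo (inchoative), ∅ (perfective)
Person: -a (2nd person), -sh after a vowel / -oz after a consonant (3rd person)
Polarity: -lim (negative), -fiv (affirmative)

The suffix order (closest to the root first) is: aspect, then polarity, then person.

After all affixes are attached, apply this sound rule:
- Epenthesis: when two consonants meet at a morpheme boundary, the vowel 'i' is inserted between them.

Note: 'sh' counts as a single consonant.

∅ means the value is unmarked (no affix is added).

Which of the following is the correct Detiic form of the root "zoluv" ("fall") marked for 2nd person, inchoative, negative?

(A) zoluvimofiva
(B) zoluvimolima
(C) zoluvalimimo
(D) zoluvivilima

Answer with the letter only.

B

Attach aspect inchoative -mo → zoluvmo.
Attach polarity negative -lim → zoluvmolim.
Attach person 2nd person -a → zoluvmolima.
Apply epenthesis: zoluvmolima → zoluvimolima.
So the correct form is zoluvimolima, option (B).
(A) zoluvimofiva is wrong: it uses affirmative instead of negative for polarity.
(C) zoluvalimimo is wrong: it has the affixes in the wrong order.
(D) zoluvivilima is wrong: it uses progressive instead of inchoative for aspect.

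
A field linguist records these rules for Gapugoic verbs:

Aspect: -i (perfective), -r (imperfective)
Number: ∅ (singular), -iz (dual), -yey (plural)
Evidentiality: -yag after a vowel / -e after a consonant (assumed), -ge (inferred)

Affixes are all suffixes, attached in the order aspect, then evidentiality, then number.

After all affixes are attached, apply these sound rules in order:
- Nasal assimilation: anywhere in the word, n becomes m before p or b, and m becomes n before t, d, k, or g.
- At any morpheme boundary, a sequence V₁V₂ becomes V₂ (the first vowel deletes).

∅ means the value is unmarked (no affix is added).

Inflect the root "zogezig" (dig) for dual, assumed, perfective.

zogezigiyagiz

Attach aspect perfective -i → zogezigi.
Attach evidentiality assumed -yag (after vowel 'i') → zogezigiyag.
Attach number dual -iz → zogezigiyagiz.
Nasal assimilation: no change.
Vowel deletion: no change.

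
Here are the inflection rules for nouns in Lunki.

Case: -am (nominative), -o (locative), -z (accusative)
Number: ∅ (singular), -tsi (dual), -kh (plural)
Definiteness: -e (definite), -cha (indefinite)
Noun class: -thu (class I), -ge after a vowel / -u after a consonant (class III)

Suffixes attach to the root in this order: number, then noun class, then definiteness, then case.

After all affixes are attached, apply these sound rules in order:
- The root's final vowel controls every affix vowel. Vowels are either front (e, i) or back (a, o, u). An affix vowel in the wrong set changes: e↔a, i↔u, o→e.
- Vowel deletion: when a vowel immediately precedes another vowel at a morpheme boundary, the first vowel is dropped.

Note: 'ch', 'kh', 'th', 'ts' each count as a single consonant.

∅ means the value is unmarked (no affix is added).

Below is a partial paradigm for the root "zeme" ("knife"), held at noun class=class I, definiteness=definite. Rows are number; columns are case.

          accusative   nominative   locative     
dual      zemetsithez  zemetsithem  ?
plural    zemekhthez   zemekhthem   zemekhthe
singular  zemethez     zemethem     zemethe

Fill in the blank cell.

Attach number dual -tsi → zemetsi.
Attach noun class class I -thu → zemetsithu.
Attach definiteness definite -e → zemetsithue.
Attach case locative -o → zemetsithueo.
Apply vowel harmony: zemetsithueo → zemetsithiee.
Apply vowel deletion: zemetsithiee → zemetsithe.

zemetsithe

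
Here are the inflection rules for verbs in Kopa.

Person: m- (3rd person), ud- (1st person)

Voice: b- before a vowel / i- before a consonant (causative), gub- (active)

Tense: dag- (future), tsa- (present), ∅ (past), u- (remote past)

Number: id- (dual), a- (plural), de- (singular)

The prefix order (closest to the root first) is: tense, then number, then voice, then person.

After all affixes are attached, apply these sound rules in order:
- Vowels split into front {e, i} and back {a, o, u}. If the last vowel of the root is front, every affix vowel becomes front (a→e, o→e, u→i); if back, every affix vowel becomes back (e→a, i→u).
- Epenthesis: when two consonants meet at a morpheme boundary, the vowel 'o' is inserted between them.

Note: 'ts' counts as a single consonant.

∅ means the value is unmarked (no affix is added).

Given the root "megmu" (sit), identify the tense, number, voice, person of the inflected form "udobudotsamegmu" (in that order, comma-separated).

Segment: ud-b-id-tsa-megmu.
tense: tsa- → present.
number: id- → dual.
voice: b/i- → causative.
person: ud- → 1st person.

present, dual, causative, 1st person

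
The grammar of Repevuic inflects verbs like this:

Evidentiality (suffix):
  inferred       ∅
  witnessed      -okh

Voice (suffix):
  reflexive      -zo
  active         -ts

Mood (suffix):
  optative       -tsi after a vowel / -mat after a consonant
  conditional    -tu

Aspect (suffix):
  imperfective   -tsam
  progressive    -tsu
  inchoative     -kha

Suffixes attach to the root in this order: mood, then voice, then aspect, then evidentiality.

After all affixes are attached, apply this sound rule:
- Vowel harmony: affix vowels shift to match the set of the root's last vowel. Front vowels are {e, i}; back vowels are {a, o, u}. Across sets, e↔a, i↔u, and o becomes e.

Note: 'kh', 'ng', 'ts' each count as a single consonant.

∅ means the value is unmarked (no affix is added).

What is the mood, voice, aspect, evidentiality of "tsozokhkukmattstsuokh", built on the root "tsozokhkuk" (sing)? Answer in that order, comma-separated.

optative, active, progressive, witnessed

Segment: tsozokhkuk-mat-ts-tsu-okh.
mood: -tsi/mat → optative.
voice: -ts → active.
aspect: -tsu → progressive.
evidentiality: -okh → witnessed.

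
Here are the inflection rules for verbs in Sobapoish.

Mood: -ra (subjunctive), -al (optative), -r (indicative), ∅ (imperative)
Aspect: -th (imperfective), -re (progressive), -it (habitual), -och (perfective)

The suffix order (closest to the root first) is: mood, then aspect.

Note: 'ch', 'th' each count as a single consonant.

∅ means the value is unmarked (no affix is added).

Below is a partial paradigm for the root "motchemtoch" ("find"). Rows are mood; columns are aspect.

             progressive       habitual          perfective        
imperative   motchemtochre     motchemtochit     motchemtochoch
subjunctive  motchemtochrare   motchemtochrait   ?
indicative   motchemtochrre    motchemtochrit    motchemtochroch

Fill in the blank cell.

Attach mood subjunctive -ra → motchemtochra.
Attach aspect perfective -och → motchemtochraoch.

motchemtochraoch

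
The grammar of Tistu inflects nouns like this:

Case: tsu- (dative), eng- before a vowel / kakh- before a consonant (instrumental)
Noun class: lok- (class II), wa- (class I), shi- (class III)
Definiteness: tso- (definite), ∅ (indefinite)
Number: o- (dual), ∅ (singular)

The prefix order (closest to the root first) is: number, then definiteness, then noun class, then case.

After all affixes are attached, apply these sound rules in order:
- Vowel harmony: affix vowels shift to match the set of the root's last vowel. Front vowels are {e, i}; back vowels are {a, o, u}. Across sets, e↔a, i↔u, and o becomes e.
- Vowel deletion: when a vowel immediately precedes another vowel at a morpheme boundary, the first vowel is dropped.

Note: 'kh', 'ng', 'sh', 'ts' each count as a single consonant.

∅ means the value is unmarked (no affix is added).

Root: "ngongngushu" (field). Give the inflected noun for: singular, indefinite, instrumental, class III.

kakhshungongngushu

number = singular: zero marking, form stays ngongngushu.
definiteness = indefinite: zero marking, form stays ngongngushu.
Attach noun class class III shi- → shingongngushu.
Attach case instrumental kakh- (before consonant 'sh') → kakhshingongngushu.
Apply vowel harmony: kakhshingongngushu → kakhshungongngushu.
Vowel deletion: no change.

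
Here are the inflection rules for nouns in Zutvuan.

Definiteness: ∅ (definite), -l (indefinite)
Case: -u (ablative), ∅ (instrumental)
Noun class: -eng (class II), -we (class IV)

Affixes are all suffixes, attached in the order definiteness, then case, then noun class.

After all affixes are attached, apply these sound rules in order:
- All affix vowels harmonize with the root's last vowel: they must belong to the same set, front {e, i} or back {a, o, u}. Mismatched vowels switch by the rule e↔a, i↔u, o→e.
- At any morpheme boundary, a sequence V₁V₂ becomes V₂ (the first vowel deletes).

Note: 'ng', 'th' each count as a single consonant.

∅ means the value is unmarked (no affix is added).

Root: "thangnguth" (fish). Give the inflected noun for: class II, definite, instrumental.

thangnguthang

definiteness = definite: zero marking, form stays thangnguth.
case = instrumental: zero marking, form stays thangnguth.
Attach noun class class II -eng → thangngutheng.
Apply vowel harmony: thangngutheng → thangnguthang.
Vowel deletion: no change.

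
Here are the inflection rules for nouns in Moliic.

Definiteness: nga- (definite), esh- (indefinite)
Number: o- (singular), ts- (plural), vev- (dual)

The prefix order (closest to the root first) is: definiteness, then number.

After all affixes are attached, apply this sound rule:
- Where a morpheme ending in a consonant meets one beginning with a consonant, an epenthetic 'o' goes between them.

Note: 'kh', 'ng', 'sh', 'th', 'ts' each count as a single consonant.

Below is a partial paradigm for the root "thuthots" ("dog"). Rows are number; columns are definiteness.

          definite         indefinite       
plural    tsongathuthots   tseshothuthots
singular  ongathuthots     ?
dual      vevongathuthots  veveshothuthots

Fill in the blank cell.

Attach definiteness indefinite esh- → eshthuthots.
Attach number singular o- → oeshthuthots.
Apply epenthesis: oeshthuthots → oeshothuthots.

oeshothuthots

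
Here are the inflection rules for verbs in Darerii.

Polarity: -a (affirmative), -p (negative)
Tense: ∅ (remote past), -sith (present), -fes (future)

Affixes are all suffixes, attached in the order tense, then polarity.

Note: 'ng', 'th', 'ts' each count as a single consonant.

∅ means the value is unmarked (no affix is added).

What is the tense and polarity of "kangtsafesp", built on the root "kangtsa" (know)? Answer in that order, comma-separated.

Segment: kangtsa-fes-p.
tense: -fes → future.
polarity: -p → negative.

future, negative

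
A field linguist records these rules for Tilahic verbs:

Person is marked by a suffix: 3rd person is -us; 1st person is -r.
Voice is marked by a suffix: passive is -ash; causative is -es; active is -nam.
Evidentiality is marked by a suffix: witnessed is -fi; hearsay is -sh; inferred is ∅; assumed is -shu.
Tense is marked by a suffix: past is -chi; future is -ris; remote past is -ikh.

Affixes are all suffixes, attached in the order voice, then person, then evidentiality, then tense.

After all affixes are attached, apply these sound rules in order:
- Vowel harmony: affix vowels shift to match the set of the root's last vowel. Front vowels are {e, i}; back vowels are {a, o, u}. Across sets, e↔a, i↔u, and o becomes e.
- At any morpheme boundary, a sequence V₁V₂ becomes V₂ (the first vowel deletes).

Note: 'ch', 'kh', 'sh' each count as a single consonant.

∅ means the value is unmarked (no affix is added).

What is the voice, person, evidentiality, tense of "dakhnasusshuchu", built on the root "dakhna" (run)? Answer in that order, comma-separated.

Segment: dakhna-es-us-shu-chi.
voice: -es → causative.
person: -us → 3rd person.
evidentiality: -shu → assumed.
tense: -chi → past.

causative, 3rd person, assumed, past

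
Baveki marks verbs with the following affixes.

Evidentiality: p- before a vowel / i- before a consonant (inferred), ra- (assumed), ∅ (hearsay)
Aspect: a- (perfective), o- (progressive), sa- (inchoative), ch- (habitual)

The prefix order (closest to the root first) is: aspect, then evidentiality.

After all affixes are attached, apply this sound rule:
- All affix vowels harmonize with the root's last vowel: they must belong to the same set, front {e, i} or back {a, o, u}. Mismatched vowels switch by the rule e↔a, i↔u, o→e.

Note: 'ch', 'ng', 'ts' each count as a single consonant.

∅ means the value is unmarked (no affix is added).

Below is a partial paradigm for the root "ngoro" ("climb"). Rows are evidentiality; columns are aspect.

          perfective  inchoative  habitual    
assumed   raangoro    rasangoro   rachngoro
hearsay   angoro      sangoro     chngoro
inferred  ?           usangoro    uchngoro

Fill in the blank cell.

pangoro

Attach aspect perfective a- → angoro.
Attach evidentiality inferred p- (before vowel 'a') → pangoro.
Vowel harmony: no change.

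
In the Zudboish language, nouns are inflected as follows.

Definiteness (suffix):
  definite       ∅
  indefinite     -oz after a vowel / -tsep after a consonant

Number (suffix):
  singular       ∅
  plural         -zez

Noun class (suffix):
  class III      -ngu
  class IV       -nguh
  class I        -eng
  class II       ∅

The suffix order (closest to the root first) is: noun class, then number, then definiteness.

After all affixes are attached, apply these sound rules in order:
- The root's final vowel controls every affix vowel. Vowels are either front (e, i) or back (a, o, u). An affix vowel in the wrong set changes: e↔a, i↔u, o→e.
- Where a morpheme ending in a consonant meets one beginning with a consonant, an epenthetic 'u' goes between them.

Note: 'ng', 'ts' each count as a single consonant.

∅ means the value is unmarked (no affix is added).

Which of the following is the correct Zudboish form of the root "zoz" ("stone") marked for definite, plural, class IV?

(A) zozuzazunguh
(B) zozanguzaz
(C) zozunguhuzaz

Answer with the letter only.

C

Attach noun class class IV -nguh → zoznguh.
Attach number plural -zez → zoznguhzez.
definiteness = definite: zero marking, form stays zoznguhzez.
Apply vowel harmony: zoznguhzez → zoznguhzaz.
Apply epenthesis: zoznguhzaz → zozunguhuzaz.
So the correct form is zozunguhuzaz, option (C).
(B) zozanguzaz is wrong: it uses class I instead of class IV for noun class.
(A) zozuzazunguh is wrong: it has the affixes in the wrong order.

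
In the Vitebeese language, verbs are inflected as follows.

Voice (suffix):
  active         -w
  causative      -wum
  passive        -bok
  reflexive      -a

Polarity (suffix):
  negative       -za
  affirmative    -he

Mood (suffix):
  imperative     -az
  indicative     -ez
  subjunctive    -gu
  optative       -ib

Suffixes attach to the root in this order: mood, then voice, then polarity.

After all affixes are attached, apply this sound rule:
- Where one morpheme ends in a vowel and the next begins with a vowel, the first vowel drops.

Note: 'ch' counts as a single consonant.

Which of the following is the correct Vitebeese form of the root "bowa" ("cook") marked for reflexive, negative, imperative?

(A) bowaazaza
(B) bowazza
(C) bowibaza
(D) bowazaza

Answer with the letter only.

D

Attach mood imperative -az → bowaaz.
Attach voice reflexive -a → bowaaza.
Attach polarity negative -za → bowaazaza.
Apply vowel deletion: bowaazaza → bowazaza.
So the correct form is bowazaza, option (D).
(C) bowibaza is wrong: it uses optative instead of imperative for mood.
(B) bowazza is wrong: it has the affixes in the wrong order.
(A) bowaazaza is wrong: it fails to apply the sound rule(s).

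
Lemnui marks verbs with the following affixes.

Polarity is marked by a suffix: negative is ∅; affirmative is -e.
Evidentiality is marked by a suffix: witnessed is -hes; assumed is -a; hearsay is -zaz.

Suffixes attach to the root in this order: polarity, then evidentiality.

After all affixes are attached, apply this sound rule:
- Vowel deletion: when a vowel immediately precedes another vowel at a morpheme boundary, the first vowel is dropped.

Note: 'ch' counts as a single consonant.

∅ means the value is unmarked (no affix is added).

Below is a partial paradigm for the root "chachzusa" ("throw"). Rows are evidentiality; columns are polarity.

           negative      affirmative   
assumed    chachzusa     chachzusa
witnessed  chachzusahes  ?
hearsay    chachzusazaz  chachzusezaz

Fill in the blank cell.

chachzusehes

Attach polarity affirmative -e → chachzusae.
Attach evidentiality witnessed -hes → chachzusaehes.
Apply vowel deletion: chachzusaehes → chachzusehes.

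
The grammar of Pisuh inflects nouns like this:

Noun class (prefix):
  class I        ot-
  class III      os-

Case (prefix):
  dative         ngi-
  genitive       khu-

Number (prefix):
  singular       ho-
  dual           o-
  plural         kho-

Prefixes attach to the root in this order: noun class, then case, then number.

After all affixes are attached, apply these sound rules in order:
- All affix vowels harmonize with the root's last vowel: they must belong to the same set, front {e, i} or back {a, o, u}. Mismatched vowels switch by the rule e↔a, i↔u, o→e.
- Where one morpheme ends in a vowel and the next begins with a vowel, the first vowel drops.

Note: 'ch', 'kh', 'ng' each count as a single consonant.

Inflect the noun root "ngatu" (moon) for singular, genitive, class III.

Attach noun class class III os- → osngatu.
Attach case genitive khu- → khuosngatu.
Attach number singular ho- → hokhuosngatu.
Vowel harmony: no change.
Apply vowel deletion: hokhuosngatu → hokhosngatu.

hokhosngatu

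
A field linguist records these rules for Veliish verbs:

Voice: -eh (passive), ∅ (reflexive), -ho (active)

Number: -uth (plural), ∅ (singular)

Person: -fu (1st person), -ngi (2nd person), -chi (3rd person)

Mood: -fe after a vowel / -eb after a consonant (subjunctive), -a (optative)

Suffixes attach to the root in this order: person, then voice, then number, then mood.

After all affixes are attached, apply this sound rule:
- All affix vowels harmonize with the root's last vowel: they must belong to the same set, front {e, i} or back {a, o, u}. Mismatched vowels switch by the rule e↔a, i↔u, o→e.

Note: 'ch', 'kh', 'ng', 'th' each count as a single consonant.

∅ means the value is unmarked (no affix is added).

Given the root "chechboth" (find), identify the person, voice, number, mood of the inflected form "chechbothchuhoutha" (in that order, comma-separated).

3rd person, active, plural, optative

Segment: chechboth-chi-ho-uth-a.
person: -chi → 3rd person.
voice: -ho → active.
number: -uth → plural.
mood: -a → optative.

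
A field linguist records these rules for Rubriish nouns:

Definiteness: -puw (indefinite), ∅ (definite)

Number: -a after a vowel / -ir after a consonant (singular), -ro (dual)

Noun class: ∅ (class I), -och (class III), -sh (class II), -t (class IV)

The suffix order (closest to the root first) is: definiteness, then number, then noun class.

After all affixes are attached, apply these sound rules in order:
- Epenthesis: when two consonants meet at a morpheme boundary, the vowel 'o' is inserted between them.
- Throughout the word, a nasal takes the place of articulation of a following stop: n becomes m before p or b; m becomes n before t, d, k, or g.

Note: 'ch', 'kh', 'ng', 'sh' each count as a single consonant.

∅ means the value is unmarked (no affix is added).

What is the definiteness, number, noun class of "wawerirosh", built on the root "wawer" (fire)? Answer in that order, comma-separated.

definite, singular, class II

Segment: wawer-ir-sh.
definiteness: ∅ → definite.
number: -a/ir → singular.
noun class: -sh → class II.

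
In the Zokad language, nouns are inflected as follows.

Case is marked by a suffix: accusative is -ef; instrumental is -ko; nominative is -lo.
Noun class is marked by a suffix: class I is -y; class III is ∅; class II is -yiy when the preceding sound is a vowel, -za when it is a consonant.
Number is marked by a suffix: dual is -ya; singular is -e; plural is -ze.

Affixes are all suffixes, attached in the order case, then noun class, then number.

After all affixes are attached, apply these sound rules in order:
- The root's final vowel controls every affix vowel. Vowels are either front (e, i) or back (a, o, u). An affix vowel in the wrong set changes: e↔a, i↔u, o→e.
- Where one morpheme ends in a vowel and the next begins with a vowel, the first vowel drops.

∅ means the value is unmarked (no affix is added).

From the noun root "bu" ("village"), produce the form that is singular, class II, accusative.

Attach case accusative -ef → buef.
Attach noun class class II -za (after consonant 'f') → buefza.
Attach number singular -e → buefzae.
Apply vowel harmony: buefzae → buafzaa.
Apply vowel deletion: buafzaa → bafza.

bafza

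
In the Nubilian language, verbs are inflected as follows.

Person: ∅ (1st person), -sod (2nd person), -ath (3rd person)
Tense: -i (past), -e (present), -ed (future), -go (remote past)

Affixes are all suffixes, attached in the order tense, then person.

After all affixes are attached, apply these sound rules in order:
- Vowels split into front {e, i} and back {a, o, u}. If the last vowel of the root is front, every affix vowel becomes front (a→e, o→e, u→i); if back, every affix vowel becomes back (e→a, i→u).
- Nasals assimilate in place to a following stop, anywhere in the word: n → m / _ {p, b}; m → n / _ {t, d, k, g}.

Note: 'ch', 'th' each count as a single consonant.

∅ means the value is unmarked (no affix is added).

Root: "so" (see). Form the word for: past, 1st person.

Attach tense past -i → soi.
person = 1st person: zero marking, form stays soi.
Apply vowel harmony: soi → sou.
Nasal assimilation: no change.

sou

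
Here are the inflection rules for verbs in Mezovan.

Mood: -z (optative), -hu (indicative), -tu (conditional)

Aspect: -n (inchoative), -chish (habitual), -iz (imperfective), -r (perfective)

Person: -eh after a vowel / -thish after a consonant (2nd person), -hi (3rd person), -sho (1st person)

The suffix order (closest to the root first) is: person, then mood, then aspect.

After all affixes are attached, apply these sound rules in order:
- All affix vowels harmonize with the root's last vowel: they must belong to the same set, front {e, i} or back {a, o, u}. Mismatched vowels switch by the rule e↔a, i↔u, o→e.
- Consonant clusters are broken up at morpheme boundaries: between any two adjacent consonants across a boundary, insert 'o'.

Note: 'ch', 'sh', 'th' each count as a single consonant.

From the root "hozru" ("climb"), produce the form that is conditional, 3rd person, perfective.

Attach person 3rd person -hi → hozruhi.
Attach mood conditional -tu → hozruhitu.
Attach aspect perfective -r → hozruhitur.
Apply vowel harmony: hozruhitur → hozruhutur.
Epenthesis: no change.

hozruhutur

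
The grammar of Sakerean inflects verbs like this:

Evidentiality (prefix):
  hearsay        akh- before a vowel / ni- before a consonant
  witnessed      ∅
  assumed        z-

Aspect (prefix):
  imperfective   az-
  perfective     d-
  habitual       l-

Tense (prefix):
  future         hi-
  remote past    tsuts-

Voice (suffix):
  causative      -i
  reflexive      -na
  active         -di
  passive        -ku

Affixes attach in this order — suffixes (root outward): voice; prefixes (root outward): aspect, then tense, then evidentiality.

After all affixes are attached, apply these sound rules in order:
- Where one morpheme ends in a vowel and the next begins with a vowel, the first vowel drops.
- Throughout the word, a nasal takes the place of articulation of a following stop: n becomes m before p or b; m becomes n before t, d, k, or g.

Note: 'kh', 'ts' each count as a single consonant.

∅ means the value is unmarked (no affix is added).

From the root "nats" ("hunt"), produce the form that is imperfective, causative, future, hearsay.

nihaznatsi

Attach voice causative -i → natsi.
Attach aspect imperfective az- → aznatsi.
Attach tense future hi- → hiaznatsi.
Attach evidentiality hearsay ni- (before consonant 'h') → nihiaznatsi.
Apply vowel deletion: nihiaznatsi → nihaznatsi.
Nasal assimilation: no change.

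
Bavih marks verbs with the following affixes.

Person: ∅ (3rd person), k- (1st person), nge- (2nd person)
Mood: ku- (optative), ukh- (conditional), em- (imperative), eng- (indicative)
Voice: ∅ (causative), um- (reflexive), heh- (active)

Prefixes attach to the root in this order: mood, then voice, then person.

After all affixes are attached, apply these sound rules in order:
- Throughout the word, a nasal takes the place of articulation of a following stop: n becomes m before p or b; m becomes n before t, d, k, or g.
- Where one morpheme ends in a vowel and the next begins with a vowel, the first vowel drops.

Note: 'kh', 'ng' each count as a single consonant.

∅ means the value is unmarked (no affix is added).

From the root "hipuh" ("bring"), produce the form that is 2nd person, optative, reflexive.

Attach mood optative ku- → kuhipuh.
Attach voice reflexive um- → umkuhipuh.
Attach person 2nd person nge- → ngeumkuhipuh.
Apply nasal assimilation: ngeumkuhipuh → ngeunkuhipuh.
Apply vowel deletion: ngeunkuhipuh → ngunkuhipuh.

ngunkuhipuh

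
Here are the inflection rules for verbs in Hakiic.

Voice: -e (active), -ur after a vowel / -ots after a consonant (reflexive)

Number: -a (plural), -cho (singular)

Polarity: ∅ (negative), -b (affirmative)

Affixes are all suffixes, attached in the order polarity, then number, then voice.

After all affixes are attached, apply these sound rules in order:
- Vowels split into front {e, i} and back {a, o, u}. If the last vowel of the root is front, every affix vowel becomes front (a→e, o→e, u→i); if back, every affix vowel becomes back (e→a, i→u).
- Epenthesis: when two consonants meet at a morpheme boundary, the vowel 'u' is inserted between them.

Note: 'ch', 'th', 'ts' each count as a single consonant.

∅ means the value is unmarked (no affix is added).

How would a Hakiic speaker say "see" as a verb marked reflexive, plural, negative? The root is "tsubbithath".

tsubbithathaur

polarity = negative: zero marking, form stays tsubbithath.
Attach number plural -a → tsubbithatha.
Attach voice reflexive -ur (after vowel 'a') → tsubbithathaur.
Vowel harmony: no change.
Epenthesis: no change.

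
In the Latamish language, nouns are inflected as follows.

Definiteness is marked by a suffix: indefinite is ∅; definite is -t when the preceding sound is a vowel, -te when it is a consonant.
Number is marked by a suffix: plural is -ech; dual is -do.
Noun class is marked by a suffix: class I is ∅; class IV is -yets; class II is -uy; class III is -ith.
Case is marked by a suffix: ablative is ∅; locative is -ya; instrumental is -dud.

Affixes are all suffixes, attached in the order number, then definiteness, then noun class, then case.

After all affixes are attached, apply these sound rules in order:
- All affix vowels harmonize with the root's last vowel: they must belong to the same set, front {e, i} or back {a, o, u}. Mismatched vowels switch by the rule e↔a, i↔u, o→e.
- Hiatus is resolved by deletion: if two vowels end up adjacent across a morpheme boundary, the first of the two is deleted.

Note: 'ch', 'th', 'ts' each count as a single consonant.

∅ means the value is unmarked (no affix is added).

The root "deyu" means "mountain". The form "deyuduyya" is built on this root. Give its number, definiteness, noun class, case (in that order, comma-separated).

Segment: deyu-do-uy-ya.
number: -do → dual.
definiteness: ∅ → indefinite.
noun class: -uy → class II.
case: -ya → locative.

dual, indefinite, class II, locative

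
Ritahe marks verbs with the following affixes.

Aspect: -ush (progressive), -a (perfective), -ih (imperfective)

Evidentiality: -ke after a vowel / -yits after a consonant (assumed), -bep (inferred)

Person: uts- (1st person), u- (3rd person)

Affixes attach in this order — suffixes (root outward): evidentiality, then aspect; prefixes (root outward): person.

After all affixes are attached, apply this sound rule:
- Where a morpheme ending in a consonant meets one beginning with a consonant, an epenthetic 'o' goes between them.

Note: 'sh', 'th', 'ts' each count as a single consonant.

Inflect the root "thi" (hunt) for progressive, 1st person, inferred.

utsothibepush

Attach person 1st person uts- → utsthi.
Attach evidentiality inferred -bep → utsthibep.
Attach aspect progressive -ush → utsthibepush.
Apply epenthesis: utsthibepush → utsothibepush.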